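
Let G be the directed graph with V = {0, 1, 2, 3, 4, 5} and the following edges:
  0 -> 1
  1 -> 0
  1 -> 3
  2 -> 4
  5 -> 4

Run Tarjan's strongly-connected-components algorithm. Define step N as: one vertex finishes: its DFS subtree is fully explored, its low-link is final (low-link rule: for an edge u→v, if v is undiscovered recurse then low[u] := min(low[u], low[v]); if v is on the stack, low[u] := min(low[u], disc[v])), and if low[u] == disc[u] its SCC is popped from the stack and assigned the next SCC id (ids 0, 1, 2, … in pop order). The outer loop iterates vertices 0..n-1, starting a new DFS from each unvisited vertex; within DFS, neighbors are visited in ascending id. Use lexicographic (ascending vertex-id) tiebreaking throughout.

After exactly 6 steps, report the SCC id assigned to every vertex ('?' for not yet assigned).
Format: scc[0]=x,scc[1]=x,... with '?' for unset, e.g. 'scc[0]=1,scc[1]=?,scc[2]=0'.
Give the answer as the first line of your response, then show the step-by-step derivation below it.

scc[0]=1,scc[1]=1,scc[2]=3,scc[3]=0,scc[4]=2,scc[5]=4

step 1: low=(low[0]=0,low[1]=0,low[2]=?,low[3]=2,low[4]=?,low[5]=?); scc=(scc[0]=?,scc[1]=?,scc[2]=?,scc[3]=0,scc[4]=?,scc[5]=?)
step 2: low=(low[0]=0,low[1]=0,low[2]=?,low[3]=2,low[4]=?,low[5]=?); scc=(scc[0]=?,scc[1]=?,scc[2]=?,scc[3]=0,scc[4]=?,scc[5]=?)
step 3: low=(low[0]=0,low[1]=0,low[2]=?,low[3]=2,low[4]=?,low[5]=?); scc=(scc[0]=1,scc[1]=1,scc[2]=?,scc[3]=0,scc[4]=?,scc[5]=?)
step 4: low=(low[0]=0,low[1]=0,low[2]=3,low[3]=2,low[4]=4,low[5]=?); scc=(scc[0]=1,scc[1]=1,scc[2]=?,scc[3]=0,scc[4]=2,scc[5]=?)
step 5: low=(low[0]=0,low[1]=0,low[2]=3,low[3]=2,low[4]=4,low[5]=?); scc=(scc[0]=1,scc[1]=1,scc[2]=3,scc[3]=0,scc[4]=2,scc[5]=?)
step 6: low=(low[0]=0,low[1]=0,low[2]=3,low[3]=2,low[4]=4,low[5]=5); scc=(scc[0]=1,scc[1]=1,scc[2]=3,scc[3]=0,scc[4]=2,scc[5]=4)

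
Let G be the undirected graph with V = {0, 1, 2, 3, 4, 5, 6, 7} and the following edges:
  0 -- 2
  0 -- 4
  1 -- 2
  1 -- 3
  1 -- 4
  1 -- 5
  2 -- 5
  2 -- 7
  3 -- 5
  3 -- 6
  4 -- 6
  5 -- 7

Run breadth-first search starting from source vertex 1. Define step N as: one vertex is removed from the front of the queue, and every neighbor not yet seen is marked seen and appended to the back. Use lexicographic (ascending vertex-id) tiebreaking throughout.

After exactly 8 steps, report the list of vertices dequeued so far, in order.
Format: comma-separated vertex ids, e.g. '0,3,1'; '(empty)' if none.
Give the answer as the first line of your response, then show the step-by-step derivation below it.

1,2,3,4,5,0,7,6

step 1: dequeue 1; queue=[2,3,4,5]; order=1
step 2: dequeue 2; queue=[3,4,5,0,7]; order=1,2
step 3: dequeue 3; queue=[4,5,0,7,6]; order=1,2,3
step 4: dequeue 4; queue=[5,0,7,6]; order=1,2,3,4
step 5: dequeue 5; queue=[0,7,6]; order=1,2,3,4,5
step 6: dequeue 0; queue=[7,6]; order=1,2,3,4,5,0
step 7: dequeue 7; queue=[6]; order=1,2,3,4,5,0,7
step 8: dequeue 6; queue=[(empty)]; order=1,2,3,4,5,0,7,6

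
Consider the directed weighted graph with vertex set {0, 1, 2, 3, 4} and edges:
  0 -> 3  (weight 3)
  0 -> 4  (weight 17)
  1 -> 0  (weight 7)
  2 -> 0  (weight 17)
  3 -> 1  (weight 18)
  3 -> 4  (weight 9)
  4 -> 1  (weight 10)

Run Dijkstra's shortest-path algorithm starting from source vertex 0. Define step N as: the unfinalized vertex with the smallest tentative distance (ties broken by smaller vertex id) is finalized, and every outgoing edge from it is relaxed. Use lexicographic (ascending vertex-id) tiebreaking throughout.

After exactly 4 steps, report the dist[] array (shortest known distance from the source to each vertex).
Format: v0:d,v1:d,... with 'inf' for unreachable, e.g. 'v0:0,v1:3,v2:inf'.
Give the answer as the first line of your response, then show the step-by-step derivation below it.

v0:0,v1:21,v2:inf,v3:3,v4:12

step 1: dist = v0:0,v1:inf,v2:inf,v3:3,v4:17
step 2: dist = v0:0,v1:21,v2:inf,v3:3,v4:12
step 3: dist = v0:0,v1:21,v2:inf,v3:3,v4:12
step 4: dist = v0:0,v1:21,v2:inf,v3:3,v4:12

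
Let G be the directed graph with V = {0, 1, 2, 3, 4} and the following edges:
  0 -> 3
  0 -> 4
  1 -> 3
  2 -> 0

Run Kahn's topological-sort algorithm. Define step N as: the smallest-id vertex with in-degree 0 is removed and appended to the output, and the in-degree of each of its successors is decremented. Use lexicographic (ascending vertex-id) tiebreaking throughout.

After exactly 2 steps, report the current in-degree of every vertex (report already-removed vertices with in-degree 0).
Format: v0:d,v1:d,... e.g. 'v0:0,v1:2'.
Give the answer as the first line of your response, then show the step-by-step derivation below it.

v0:0,v1:0,v2:0,v3:1,v4:1

step 1: output 1; order=[1]; indeg=(1,0,0,1,1)
step 2: output 2; order=[1,2]; indeg=(0,0,0,1,1)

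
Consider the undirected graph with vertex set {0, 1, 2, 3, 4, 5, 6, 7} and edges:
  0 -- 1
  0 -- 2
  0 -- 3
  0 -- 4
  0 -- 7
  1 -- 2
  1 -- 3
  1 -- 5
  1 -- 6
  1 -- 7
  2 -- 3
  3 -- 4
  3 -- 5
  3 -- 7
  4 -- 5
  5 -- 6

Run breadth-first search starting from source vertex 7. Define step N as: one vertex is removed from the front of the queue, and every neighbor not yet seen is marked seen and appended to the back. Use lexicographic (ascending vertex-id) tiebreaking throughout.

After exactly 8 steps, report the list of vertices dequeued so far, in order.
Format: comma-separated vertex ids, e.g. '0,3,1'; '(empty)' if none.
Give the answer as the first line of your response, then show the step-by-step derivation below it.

7,0,1,3,2,4,5,6

step 1: dequeue 7; queue=[0,1,3]; order=7
step 2: dequeue 0; queue=[1,3,2,4]; order=7,0
step 3: dequeue 1; queue=[3,2,4,5,6]; order=7,0,1
step 4: dequeue 3; queue=[2,4,5,6]; order=7,0,1,3
step 5: dequeue 2; queue=[4,5,6]; order=7,0,1,3,2
step 6: dequeue 4; queue=[5,6]; order=7,0,1,3,2,4
step 7: dequeue 5; queue=[6]; order=7,0,1,3,2,4,5
step 8: dequeue 6; queue=[(empty)]; order=7,0,1,3,2,4,5,6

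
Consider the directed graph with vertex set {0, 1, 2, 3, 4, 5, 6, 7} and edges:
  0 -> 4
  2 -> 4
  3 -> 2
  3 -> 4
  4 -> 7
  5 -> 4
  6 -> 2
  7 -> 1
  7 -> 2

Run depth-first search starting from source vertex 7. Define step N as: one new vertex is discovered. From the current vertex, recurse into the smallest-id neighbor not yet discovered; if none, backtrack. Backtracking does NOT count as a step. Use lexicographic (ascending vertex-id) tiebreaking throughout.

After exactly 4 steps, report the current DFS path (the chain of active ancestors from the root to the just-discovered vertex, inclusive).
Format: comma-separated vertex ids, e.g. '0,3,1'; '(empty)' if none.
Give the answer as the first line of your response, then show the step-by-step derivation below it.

7,2,4

step 1: discover 7; path=7; order=7
step 2: discover 1; path=7>1; order=7,1
step 3: discover 2; path=7>2; order=7,1,2
step 4: discover 4; path=7>2>4; order=7,1,2,4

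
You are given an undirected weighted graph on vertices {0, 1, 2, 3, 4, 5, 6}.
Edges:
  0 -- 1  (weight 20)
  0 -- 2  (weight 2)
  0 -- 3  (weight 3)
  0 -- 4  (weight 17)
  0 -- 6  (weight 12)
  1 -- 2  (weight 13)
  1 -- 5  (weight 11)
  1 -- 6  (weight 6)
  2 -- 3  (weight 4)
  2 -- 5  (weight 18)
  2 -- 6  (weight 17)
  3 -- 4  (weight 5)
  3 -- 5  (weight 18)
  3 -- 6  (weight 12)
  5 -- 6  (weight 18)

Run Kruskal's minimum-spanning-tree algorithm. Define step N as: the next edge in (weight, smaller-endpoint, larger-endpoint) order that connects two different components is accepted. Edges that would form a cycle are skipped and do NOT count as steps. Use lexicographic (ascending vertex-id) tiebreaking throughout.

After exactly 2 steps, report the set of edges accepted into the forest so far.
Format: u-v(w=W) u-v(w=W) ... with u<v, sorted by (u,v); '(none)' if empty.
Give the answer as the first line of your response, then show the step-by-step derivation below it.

0-2(w=2) 0-3(w=3)

step 1: add edge 0-2 (w=2); MST = {0-2(w=2)}
step 2: add edge 0-3 (w=3); MST = {0-2(w=2) 0-3(w=3)}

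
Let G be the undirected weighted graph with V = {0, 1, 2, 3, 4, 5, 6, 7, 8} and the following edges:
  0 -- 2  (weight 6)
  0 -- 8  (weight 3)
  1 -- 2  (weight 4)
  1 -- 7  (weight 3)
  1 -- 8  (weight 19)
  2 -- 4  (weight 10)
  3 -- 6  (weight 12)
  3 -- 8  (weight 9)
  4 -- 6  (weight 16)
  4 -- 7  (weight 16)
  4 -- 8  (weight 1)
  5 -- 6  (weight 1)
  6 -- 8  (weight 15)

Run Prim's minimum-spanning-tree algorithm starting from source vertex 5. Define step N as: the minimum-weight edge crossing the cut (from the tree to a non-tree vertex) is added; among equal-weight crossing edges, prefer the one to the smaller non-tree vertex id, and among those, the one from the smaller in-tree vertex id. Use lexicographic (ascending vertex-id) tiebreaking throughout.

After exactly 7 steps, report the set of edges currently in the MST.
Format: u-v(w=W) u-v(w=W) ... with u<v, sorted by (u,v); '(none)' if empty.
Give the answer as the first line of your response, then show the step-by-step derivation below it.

0-2(w=6) 0-8(w=3) 1-2(w=4) 3-6(w=12) 3-8(w=9) 4-8(w=1) 5-6(w=1)

step 1: add edge 5-6 (w=1); MST = {5-6(w=1)}
step 2: add edge 3-6 (w=12); MST = {3-6(w=12) 5-6(w=1)}
step 3: add edge 3-8 (w=9); MST = {3-6(w=12) 3-8(w=9) 5-6(w=1)}
step 4: add edge 4-8 (w=1); MST = {3-6(w=12) 3-8(w=9) 4-8(w=1) 5-6(w=1)}
step 5: add edge 0-8 (w=3); MST = {0-8(w=3) 3-6(w=12) 3-8(w=9) 4-8(w=1) 5-6(w=1)}
step 6: add edge 0-2 (w=6); MST = {0-2(w=6) 0-8(w=3) 3-6(w=12) 3-8(w=9) 4-8(w=1) 5-6(w=1)}
step 7: add edge 1-2 (w=4); MST = {0-2(w=6) 0-8(w=3) 1-2(w=4) 3-6(w=12) 3-8(w=9) 4-8(w=1) 5-6(w=1)}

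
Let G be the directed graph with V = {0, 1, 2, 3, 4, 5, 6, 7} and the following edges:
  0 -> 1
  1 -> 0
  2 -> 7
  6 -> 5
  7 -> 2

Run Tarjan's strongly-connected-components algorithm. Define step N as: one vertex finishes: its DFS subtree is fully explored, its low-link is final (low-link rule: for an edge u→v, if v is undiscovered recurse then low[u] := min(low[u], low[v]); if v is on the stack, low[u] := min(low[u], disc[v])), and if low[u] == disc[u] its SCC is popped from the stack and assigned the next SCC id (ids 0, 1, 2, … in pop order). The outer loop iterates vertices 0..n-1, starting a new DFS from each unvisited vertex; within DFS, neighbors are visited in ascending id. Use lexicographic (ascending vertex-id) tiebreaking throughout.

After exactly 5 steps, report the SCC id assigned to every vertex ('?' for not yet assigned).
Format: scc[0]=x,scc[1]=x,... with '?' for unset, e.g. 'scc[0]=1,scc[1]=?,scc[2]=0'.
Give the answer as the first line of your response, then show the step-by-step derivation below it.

scc[0]=0,scc[1]=0,scc[2]=1,scc[3]=2,scc[4]=?,scc[5]=?,scc[6]=?,scc[7]=1

step 1: low=(low[0]=0,low[1]=0,low[2]=?,low[3]=?,low[4]=?,low[5]=?,low[6]=?,low[7]=?); scc=(scc[0]=?,scc[1]=?,scc[2]=?,scc[3]=?,scc[4]=?,scc[5]=?,scc[6]=?,scc[7]=?)
step 2: low=(low[0]=0,low[1]=0,low[2]=?,low[3]=?,low[4]=?,low[5]=?,low[6]=?,low[7]=?); scc=(scc[0]=0,scc[1]=0,scc[2]=?,scc[3]=?,scc[4]=?,scc[5]=?,scc[6]=?,scc[7]=?)
step 3: low=(low[0]=0,low[1]=0,low[2]=2,low[3]=?,low[4]=?,low[5]=?,low[6]=?,low[7]=2); scc=(scc[0]=0,scc[1]=0,scc[2]=?,scc[3]=?,scc[4]=?,scc[5]=?,scc[6]=?,scc[7]=?)
step 4: low=(low[0]=0,low[1]=0,low[2]=2,low[3]=?,low[4]=?,low[5]=?,low[6]=?,low[7]=2); scc=(scc[0]=0,scc[1]=0,scc[2]=1,scc[3]=?,scc[4]=?,scc[5]=?,scc[6]=?,scc[7]=1)
step 5: low=(low[0]=0,low[1]=0,low[2]=2,low[3]=4,low[4]=?,low[5]=?,low[6]=?,low[7]=2); scc=(scc[0]=0,scc[1]=0,scc[2]=1,scc[3]=2,scc[4]=?,scc[5]=?,scc[6]=?,scc[7]=1)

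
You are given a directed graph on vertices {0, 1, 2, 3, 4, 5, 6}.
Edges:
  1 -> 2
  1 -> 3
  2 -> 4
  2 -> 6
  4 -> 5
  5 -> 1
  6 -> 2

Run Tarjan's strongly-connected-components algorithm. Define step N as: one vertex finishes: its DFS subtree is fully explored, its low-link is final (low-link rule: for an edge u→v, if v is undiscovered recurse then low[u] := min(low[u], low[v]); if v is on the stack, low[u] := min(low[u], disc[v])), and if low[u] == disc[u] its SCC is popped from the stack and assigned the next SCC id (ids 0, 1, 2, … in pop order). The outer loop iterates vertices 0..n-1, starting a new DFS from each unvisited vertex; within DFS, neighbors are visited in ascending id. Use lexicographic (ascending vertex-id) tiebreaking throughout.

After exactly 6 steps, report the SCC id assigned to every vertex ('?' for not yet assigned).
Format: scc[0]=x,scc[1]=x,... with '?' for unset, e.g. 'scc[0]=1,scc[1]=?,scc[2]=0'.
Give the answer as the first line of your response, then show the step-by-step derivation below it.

scc[0]=0,scc[1]=?,scc[2]=?,scc[3]=1,scc[4]=?,scc[5]=?,scc[6]=?

step 1: low=(low[0]=0,low[1]=?,low[2]=?,low[3]=?,low[4]=?,low[5]=?,low[6]=?); scc=(scc[0]=0,scc[1]=?,scc[2]=?,scc[3]=?,scc[4]=?,scc[5]=?,scc[6]=?)
step 2: low=(low[0]=0,low[1]=1,low[2]=2,low[3]=?,low[4]=3,low[5]=1,low[6]=?); scc=(scc[0]=0,scc[1]=?,scc[2]=?,scc[3]=?,scc[4]=?,scc[5]=?,scc[6]=?)
step 3: low=(low[0]=0,low[1]=1,low[2]=2,low[3]=?,low[4]=1,low[5]=1,low[6]=?); scc=(scc[0]=0,scc[1]=?,scc[2]=?,scc[3]=?,scc[4]=?,scc[5]=?,scc[6]=?)
step 4: low=(low[0]=0,low[1]=1,low[2]=1,low[3]=?,low[4]=1,low[5]=1,low[6]=2); scc=(scc[0]=0,scc[1]=?,scc[2]=?,scc[3]=?,scc[4]=?,scc[5]=?,scc[6]=?)
step 5: low=(low[0]=0,low[1]=1,low[2]=1,low[3]=?,low[4]=1,low[5]=1,low[6]=2); scc=(scc[0]=0,scc[1]=?,scc[2]=?,scc[3]=?,scc[4]=?,scc[5]=?,scc[6]=?)
step 6: low=(low[0]=0,low[1]=1,low[2]=1,low[3]=6,low[4]=1,low[5]=1,low[6]=2); scc=(scc[0]=0,scc[1]=?,scc[2]=?,scc[3]=1,scc[4]=?,scc[5]=?,scc[6]=?)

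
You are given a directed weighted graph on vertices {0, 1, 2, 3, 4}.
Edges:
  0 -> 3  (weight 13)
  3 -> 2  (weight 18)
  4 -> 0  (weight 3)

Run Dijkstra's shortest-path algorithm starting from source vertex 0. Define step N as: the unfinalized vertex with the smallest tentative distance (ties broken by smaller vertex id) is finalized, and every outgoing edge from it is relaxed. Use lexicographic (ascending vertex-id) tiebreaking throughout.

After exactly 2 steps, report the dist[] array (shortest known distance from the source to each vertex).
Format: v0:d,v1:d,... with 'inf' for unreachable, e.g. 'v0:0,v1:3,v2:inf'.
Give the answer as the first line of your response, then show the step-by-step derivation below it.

v0:0,v1:inf,v2:31,v3:13,v4:inf

step 1: dist = v0:0,v1:inf,v2:inf,v3:13,v4:inf
step 2: dist = v0:0,v1:inf,v2:31,v3:13,v4:inf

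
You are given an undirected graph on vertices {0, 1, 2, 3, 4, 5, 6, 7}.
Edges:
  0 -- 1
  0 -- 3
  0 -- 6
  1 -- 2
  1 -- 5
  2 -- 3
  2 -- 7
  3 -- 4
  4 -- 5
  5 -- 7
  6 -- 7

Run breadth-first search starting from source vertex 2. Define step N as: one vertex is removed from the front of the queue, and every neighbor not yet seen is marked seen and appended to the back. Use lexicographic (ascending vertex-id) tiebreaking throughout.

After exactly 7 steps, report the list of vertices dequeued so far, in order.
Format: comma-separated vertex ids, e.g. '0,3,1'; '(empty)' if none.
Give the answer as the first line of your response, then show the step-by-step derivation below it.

2,1,3,7,0,5,4

step 1: dequeue 2; queue=[1,3,7]; order=2
step 2: dequeue 1; queue=[3,7,0,5]; order=2,1
step 3: dequeue 3; queue=[7,0,5,4]; order=2,1,3
step 4: dequeue 7; queue=[0,5,4,6]; order=2,1,3,7
step 5: dequeue 0; queue=[5,4,6]; order=2,1,3,7,0
step 6: dequeue 5; queue=[4,6]; order=2,1,3,7,0,5
step 7: dequeue 4; queue=[6]; order=2,1,3,7,0,5,4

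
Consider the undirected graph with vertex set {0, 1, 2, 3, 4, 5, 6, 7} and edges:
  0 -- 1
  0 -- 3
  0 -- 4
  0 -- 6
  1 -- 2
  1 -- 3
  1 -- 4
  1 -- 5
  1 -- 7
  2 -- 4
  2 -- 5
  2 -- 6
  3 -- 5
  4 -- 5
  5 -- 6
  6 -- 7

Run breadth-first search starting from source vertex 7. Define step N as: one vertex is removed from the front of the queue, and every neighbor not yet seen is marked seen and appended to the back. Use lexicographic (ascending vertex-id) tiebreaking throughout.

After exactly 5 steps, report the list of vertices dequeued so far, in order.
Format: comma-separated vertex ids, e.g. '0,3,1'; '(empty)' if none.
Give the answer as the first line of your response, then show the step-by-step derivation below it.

7,1,6,0,2

step 1: dequeue 7; queue=[1,6]; order=7
step 2: dequeue 1; queue=[6,0,2,3,4,5]; order=7,1
step 3: dequeue 6; queue=[0,2,3,4,5]; order=7,1,6
step 4: dequeue 0; queue=[2,3,4,5]; order=7,1,6,0
step 5: dequeue 2; queue=[3,4,5]; order=7,1,6,0,2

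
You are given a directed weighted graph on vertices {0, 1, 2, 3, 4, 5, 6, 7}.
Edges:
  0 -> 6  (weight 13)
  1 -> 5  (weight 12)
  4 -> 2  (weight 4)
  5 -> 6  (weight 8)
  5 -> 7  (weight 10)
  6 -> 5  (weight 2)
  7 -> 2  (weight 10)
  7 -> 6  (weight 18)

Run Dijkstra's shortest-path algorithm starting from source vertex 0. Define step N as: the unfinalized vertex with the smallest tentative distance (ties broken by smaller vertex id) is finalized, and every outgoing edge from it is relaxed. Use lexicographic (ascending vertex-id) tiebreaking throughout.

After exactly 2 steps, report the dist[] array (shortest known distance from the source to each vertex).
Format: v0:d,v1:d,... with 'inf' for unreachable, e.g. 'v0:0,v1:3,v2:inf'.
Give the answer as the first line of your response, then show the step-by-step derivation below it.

v0:0,v1:inf,v2:inf,v3:inf,v4:inf,v5:15,v6:13,v7:inf

step 1: dist = v0:0,v1:inf,v2:inf,v3:inf,v4:inf,v5:inf,v6:13,v7:inf
step 2: dist = v0:0,v1:inf,v2:inf,v3:inf,v4:inf,v5:15,v6:13,v7:inf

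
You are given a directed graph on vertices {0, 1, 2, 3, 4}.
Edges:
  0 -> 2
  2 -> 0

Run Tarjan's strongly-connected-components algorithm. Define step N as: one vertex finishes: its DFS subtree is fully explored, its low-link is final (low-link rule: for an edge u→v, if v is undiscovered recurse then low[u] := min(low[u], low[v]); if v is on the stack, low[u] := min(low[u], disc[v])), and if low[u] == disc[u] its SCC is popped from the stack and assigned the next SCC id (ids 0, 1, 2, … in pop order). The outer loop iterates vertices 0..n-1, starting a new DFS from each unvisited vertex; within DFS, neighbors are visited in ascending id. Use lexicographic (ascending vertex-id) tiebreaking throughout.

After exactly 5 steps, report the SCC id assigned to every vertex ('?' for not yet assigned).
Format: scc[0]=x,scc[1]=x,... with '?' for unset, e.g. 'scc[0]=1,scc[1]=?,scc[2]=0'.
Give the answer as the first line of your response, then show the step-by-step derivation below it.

scc[0]=0,scc[1]=1,scc[2]=0,scc[3]=2,scc[4]=3

step 1: low=(low[0]=0,low[1]=?,low[2]=0,low[3]=?,low[4]=?); scc=(scc[0]=?,scc[1]=?,scc[2]=?,scc[3]=?,scc[4]=?)
step 2: low=(low[0]=0,low[1]=?,low[2]=0,low[3]=?,low[4]=?); scc=(scc[0]=0,scc[1]=?,scc[2]=0,scc[3]=?,scc[4]=?)
step 3: low=(low[0]=0,low[1]=2,low[2]=0,low[3]=?,low[4]=?); scc=(scc[0]=0,scc[1]=1,scc[2]=0,scc[3]=?,scc[4]=?)
step 4: low=(low[0]=0,low[1]=2,low[2]=0,low[3]=3,low[4]=?); scc=(scc[0]=0,scc[1]=1,scc[2]=0,scc[3]=2,scc[4]=?)
step 5: low=(low[0]=0,low[1]=2,low[2]=0,low[3]=3,low[4]=4); scc=(scc[0]=0,scc[1]=1,scc[2]=0,scc[3]=2,scc[4]=3)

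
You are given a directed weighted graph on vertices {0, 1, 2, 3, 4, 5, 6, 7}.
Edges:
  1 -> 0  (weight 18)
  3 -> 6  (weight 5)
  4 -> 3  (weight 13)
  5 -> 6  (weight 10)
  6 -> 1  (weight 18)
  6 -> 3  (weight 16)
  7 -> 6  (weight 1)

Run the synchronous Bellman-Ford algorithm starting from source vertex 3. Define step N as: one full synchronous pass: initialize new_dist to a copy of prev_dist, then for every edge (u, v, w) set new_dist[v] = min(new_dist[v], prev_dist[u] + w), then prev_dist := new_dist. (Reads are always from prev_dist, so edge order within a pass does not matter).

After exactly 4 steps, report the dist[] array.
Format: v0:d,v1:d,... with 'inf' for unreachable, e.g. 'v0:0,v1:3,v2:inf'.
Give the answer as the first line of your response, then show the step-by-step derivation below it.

v0:41,v1:23,v2:inf,v3:0,v4:inf,v5:inf,v6:5,v7:inf

step 1: dist = v0:inf,v1:inf,v2:inf,v3:0,v4:inf,v5:inf,v6:5,v7:inf
step 2: dist = v0:inf,v1:23,v2:inf,v3:0,v4:inf,v5:inf,v6:5,v7:inf
step 3: dist = v0:41,v1:23,v2:inf,v3:0,v4:inf,v5:inf,v6:5,v7:inf
step 4: dist = v0:41,v1:23,v2:inf,v3:0,v4:inf,v5:inf,v6:5,v7:inf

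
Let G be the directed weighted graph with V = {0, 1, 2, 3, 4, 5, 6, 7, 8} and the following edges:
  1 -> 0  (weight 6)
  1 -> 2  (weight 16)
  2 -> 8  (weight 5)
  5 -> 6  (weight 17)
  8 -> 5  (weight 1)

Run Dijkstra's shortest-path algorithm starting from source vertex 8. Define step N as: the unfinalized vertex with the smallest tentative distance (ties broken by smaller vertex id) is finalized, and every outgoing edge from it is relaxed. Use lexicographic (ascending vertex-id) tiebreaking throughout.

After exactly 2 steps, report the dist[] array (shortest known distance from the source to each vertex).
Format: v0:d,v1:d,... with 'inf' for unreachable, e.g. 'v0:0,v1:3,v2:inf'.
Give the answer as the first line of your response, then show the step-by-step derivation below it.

v0:inf,v1:inf,v2:inf,v3:inf,v4:inf,v5:1,v6:18,v7:inf,v8:0

step 1: dist = v0:inf,v1:inf,v2:inf,v3:inf,v4:inf,v5:1,v6:inf,v7:inf,v8:0
step 2: dist = v0:inf,v1:inf,v2:inf,v3:inf,v4:inf,v5:1,v6:18,v7:inf,v8:0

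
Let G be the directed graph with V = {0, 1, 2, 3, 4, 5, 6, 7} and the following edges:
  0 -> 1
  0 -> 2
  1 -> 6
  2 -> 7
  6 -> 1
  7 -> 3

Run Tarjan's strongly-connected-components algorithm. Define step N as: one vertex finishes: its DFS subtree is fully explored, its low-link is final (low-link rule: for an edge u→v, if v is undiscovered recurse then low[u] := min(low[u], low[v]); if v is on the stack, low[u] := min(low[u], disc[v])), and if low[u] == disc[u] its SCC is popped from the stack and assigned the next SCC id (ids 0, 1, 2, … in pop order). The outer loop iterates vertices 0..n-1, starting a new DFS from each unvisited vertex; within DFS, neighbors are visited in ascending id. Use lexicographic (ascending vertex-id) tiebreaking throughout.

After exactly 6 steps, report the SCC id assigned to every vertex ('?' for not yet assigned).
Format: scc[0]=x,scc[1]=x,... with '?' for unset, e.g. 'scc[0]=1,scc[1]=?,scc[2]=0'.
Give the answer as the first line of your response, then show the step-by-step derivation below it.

scc[0]=4,scc[1]=0,scc[2]=3,scc[3]=1,scc[4]=?,scc[5]=?,scc[6]=0,scc[7]=2

step 1: low=(low[0]=0,low[1]=1,low[2]=?,low[3]=?,low[4]=?,low[5]=?,low[6]=1,low[7]=?); scc=(scc[0]=?,scc[1]=?,scc[2]=?,scc[3]=?,scc[4]=?,scc[5]=?,scc[6]=?,scc[7]=?)
step 2: low=(low[0]=0,low[1]=1,low[2]=?,low[3]=?,low[4]=?,low[5]=?,low[6]=1,low[7]=?); scc=(scc[0]=?,scc[1]=0,scc[2]=?,scc[3]=?,scc[4]=?,scc[5]=?,scc[6]=0,scc[7]=?)
step 3: low=(low[0]=0,low[1]=1,low[2]=3,low[3]=5,low[4]=?,low[5]=?,low[6]=1,low[7]=4); scc=(scc[0]=?,scc[1]=0,scc[2]=?,scc[3]=1,scc[4]=?,scc[5]=?,scc[6]=0,scc[7]=?)
step 4: low=(low[0]=0,low[1]=1,low[2]=3,low[3]=5,low[4]=?,low[5]=?,low[6]=1,low[7]=4); scc=(scc[0]=?,scc[1]=0,scc[2]=?,scc[3]=1,scc[4]=?,scc[5]=?,scc[6]=0,scc[7]=2)
step 5: low=(low[0]=0,low[1]=1,low[2]=3,low[3]=5,low[4]=?,low[5]=?,low[6]=1,low[7]=4); scc=(scc[0]=?,scc[1]=0,scc[2]=3,scc[3]=1,scc[4]=?,scc[5]=?,scc[6]=0,scc[7]=2)
step 6: low=(low[0]=0,low[1]=1,low[2]=3,low[3]=5,low[4]=?,low[5]=?,low[6]=1,low[7]=4); scc=(scc[0]=4,scc[1]=0,scc[2]=3,scc[3]=1,scc[4]=?,scc[5]=?,scc[6]=0,scc[7]=2)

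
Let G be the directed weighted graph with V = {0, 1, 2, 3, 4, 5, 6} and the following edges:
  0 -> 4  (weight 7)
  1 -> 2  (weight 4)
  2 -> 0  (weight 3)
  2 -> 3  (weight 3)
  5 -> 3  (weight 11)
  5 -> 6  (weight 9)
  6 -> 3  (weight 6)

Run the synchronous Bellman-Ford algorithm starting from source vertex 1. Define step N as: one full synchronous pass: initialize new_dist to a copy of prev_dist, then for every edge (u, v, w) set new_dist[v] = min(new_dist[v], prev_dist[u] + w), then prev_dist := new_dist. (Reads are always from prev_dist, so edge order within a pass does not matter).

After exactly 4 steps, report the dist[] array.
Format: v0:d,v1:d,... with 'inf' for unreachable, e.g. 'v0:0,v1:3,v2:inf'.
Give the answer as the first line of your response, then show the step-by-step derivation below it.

v0:7,v1:0,v2:4,v3:7,v4:14,v5:inf,v6:inf

step 1: dist = v0:inf,v1:0,v2:4,v3:inf,v4:inf,v5:inf,v6:inf
step 2: dist = v0:7,v1:0,v2:4,v3:7,v4:inf,v5:inf,v6:inf
step 3: dist = v0:7,v1:0,v2:4,v3:7,v4:14,v5:inf,v6:inf
step 4: dist = v0:7,v1:0,v2:4,v3:7,v4:14,v5:inf,v6:inf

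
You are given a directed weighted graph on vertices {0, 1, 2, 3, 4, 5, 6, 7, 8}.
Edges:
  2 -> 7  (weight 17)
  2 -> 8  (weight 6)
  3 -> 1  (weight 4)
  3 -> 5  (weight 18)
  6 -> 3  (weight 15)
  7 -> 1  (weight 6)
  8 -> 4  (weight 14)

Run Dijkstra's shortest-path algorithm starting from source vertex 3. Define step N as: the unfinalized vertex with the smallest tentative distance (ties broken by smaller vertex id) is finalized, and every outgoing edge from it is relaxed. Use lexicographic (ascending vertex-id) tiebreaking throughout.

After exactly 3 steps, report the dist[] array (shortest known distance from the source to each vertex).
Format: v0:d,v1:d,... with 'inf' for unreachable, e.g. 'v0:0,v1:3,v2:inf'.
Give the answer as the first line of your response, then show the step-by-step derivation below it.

v0:inf,v1:4,v2:inf,v3:0,v4:inf,v5:18,v6:inf,v7:inf,v8:inf

step 1: dist = v0:inf,v1:4,v2:inf,v3:0,v4:inf,v5:18,v6:inf,v7:inf,v8:inf
step 2: dist = v0:inf,v1:4,v2:inf,v3:0,v4:inf,v5:18,v6:inf,v7:inf,v8:inf
step 3: dist = v0:inf,v1:4,v2:inf,v3:0,v4:inf,v5:18,v6:inf,v7:inf,v8:inf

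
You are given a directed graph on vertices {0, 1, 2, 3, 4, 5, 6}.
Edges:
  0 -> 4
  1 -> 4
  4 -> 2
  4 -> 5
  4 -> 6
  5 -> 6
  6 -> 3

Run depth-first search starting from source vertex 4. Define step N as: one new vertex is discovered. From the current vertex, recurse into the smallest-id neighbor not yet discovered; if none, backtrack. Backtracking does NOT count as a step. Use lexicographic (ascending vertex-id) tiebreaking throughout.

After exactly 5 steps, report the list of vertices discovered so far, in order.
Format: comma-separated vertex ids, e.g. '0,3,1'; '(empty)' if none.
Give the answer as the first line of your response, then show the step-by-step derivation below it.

4,2,5,6,3

step 1: discover 4; path=4; order=4
step 2: discover 2; path=4>2; order=4,2
step 3: discover 5; path=4>5; order=4,2,5
step 4: discover 6; path=4>5>6; order=4,2,5,6
step 5: discover 3; path=4>5>6>3; order=4,2,5,6,3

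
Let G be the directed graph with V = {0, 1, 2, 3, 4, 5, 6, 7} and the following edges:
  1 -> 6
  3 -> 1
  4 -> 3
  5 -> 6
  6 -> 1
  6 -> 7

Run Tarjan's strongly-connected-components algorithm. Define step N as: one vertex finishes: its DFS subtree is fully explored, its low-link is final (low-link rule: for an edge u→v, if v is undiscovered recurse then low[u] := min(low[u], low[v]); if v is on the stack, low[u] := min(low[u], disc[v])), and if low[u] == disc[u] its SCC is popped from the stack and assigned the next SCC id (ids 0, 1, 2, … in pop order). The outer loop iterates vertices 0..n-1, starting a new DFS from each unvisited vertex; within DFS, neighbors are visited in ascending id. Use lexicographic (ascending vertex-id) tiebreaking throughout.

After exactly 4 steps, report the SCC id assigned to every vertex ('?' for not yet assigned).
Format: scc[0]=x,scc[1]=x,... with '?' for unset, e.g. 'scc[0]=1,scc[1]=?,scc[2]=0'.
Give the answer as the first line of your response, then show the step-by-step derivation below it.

scc[0]=0,scc[1]=2,scc[2]=?,scc[3]=?,scc[4]=?,scc[5]=?,scc[6]=2,scc[7]=1

step 1: low=(low[0]=0,low[1]=?,low[2]=?,low[3]=?,low[4]=?,low[5]=?,low[6]=?,low[7]=?); scc=(scc[0]=0,scc[1]=?,scc[2]=?,scc[3]=?,scc[4]=?,scc[5]=?,scc[6]=?,scc[7]=?)
step 2: low=(low[0]=0,low[1]=1,low[2]=?,low[3]=?,low[4]=?,low[5]=?,low[6]=1,low[7]=3); scc=(scc[0]=0,scc[1]=?,scc[2]=?,scc[3]=?,scc[4]=?,scc[5]=?,scc[6]=?,scc[7]=1)
step 3: low=(low[0]=0,low[1]=1,low[2]=?,low[3]=?,low[4]=?,low[5]=?,low[6]=1,low[7]=3); scc=(scc[0]=0,scc[1]=?,scc[2]=?,scc[3]=?,scc[4]=?,scc[5]=?,scc[6]=?,scc[7]=1)
step 4: low=(low[0]=0,low[1]=1,low[2]=?,low[3]=?,low[4]=?,low[5]=?,low[6]=1,low[7]=3); scc=(scc[0]=0,scc[1]=2,scc[2]=?,scc[3]=?,scc[4]=?,scc[5]=?,scc[6]=2,scc[7]=1)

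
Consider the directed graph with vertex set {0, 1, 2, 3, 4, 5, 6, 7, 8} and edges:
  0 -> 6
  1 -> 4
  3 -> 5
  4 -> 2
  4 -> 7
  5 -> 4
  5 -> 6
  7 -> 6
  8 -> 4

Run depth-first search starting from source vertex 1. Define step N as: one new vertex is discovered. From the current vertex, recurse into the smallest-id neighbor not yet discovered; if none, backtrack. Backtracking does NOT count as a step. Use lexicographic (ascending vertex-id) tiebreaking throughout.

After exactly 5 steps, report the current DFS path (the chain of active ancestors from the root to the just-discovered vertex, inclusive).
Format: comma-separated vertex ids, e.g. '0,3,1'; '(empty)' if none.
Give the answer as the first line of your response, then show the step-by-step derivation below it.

1,4,7,6

step 1: discover 1; path=1; order=1
step 2: discover 4; path=1>4; order=1,4
step 3: discover 2; path=1>4>2; order=1,4,2
step 4: discover 7; path=1>4>7; order=1,4,2,7
step 5: discover 6; path=1>4>7>6; order=1,4,2,7,6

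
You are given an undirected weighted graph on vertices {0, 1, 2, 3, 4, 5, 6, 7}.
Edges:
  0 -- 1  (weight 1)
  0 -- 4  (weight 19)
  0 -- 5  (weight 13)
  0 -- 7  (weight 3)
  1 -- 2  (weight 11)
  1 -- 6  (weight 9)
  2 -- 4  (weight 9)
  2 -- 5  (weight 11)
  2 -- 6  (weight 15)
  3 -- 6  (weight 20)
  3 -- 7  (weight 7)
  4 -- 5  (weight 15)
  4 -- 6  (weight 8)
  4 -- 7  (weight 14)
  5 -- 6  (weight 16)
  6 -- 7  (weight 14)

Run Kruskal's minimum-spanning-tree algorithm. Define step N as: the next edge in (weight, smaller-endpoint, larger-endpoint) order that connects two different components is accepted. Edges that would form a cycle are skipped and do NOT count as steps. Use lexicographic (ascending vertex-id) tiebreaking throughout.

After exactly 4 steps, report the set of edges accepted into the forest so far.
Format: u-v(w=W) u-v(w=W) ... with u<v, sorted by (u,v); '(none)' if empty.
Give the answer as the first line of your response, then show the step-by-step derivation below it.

0-1(w=1) 0-7(w=3) 3-7(w=7) 4-6(w=8)

step 1: add edge 0-1 (w=1); MST = {0-1(w=1)}
step 2: add edge 0-7 (w=3); MST = {0-1(w=1) 0-7(w=3)}
step 3: add edge 3-7 (w=7); MST = {0-1(w=1) 0-7(w=3) 3-7(w=7)}
step 4: add edge 4-6 (w=8); MST = {0-1(w=1) 0-7(w=3) 3-7(w=7) 4-6(w=8)}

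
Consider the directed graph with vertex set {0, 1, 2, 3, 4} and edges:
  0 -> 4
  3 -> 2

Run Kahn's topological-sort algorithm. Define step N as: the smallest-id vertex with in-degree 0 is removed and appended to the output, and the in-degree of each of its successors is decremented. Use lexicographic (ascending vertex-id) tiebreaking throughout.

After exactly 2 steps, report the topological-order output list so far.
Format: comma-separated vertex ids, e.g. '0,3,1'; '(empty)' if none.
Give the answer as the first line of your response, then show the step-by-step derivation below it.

0,1

step 1: output 0; order=[0]; indeg=(0,0,1,0,0)
step 2: output 1; order=[0,1]; indeg=(0,0,1,0,0)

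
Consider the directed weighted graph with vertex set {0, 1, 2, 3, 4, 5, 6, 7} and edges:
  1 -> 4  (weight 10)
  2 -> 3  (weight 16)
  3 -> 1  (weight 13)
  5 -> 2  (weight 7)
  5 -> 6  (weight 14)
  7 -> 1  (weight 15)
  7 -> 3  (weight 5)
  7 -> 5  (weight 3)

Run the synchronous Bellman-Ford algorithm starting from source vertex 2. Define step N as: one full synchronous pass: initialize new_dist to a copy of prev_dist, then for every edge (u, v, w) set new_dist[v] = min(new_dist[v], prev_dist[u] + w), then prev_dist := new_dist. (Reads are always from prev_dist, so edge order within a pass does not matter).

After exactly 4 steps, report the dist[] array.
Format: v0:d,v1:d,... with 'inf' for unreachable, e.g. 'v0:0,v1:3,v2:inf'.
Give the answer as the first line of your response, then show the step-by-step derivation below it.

v0:inf,v1:29,v2:0,v3:16,v4:39,v5:inf,v6:inf,v7:inf

step 1: dist = v0:inf,v1:inf,v2:0,v3:16,v4:inf,v5:inf,v6:inf,v7:inf
step 2: dist = v0:inf,v1:29,v2:0,v3:16,v4:inf,v5:inf,v6:inf,v7:inf
step 3: dist = v0:inf,v1:29,v2:0,v3:16,v4:39,v5:inf,v6:inf,v7:inf
step 4: dist = v0:inf,v1:29,v2:0,v3:16,v4:39,v5:inf,v6:inf,v7:inf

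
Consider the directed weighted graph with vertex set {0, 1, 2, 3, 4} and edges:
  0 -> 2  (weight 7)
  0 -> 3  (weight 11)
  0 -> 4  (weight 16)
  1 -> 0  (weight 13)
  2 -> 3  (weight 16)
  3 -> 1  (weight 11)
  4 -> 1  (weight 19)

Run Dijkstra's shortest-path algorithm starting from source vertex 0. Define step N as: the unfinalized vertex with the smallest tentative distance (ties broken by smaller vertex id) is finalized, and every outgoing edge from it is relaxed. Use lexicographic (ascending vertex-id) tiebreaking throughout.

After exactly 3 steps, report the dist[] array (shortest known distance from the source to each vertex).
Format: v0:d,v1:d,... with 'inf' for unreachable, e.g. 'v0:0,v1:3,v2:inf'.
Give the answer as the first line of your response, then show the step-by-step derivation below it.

v0:0,v1:22,v2:7,v3:11,v4:16

step 1: dist = v0:0,v1:inf,v2:7,v3:11,v4:16
step 2: dist = v0:0,v1:inf,v2:7,v3:11,v4:16
step 3: dist = v0:0,v1:22,v2:7,v3:11,v4:16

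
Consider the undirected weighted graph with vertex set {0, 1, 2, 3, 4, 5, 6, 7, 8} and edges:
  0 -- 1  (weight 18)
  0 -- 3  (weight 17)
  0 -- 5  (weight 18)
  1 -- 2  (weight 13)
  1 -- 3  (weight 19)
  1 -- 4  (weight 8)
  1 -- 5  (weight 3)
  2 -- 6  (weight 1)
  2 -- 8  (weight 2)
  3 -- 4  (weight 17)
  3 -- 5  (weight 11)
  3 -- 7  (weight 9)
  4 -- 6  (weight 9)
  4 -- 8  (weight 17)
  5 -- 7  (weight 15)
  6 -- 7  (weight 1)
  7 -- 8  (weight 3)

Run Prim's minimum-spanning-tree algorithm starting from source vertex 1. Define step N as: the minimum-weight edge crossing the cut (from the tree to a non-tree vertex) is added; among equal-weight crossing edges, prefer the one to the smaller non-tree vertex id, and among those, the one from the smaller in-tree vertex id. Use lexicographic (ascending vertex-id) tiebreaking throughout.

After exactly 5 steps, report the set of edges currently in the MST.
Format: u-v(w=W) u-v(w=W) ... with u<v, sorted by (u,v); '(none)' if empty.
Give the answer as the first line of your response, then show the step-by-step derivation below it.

1-4(w=8) 1-5(w=3) 2-6(w=1) 4-6(w=9) 6-7(w=1)

step 1: add edge 1-5 (w=3); MST = {1-5(w=3)}
step 2: add edge 1-4 (w=8); MST = {1-4(w=8) 1-5(w=3)}
step 3: add edge 4-6 (w=9); MST = {1-4(w=8) 1-5(w=3) 4-6(w=9)}
step 4: add edge 2-6 (w=1); MST = {1-4(w=8) 1-5(w=3) 2-6(w=1) 4-6(w=9)}
step 5: add edge 6-7 (w=1); MST = {1-4(w=8) 1-5(w=3) 2-6(w=1) 4-6(w=9) 6-7(w=1)}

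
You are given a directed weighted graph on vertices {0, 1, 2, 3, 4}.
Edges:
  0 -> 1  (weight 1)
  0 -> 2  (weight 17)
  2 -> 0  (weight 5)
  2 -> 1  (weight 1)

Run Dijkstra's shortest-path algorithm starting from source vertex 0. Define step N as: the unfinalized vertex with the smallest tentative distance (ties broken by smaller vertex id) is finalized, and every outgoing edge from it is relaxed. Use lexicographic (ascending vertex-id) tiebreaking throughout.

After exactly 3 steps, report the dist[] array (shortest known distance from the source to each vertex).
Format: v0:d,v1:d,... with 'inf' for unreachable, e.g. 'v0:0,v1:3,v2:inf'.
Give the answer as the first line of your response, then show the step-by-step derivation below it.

v0:0,v1:1,v2:17,v3:inf,v4:inf

step 1: dist = v0:0,v1:1,v2:17,v3:inf,v4:inf
step 2: dist = v0:0,v1:1,v2:17,v3:inf,v4:inf
step 3: dist = v0:0,v1:1,v2:17,v3:inf,v4:inf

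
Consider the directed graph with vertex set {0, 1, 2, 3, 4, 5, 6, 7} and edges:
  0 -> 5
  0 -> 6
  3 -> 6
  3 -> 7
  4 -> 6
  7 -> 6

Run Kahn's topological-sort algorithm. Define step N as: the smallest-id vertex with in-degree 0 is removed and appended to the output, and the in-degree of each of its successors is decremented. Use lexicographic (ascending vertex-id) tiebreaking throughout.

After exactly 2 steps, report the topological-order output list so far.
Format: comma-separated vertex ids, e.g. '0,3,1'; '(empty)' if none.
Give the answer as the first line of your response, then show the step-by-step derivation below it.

0,1

step 1: output 0; order=[0]; indeg=(0,0,0,0,0,0,3,1)
step 2: output 1; order=[0,1]; indeg=(0,0,0,0,0,0,3,1)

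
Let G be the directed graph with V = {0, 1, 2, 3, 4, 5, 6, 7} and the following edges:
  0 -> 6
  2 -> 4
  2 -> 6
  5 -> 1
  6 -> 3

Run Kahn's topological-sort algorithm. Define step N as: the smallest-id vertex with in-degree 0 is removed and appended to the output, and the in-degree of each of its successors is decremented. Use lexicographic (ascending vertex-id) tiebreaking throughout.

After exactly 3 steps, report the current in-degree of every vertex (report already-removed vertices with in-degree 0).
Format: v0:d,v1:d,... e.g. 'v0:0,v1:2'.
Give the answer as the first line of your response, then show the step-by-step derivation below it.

v0:0,v1:1,v2:0,v3:1,v4:0,v5:0,v6:0,v7:0

step 1: output 0; order=[0]; indeg=(0,1,0,1,1,0,1,0)
step 2: output 2; order=[0,2]; indeg=(0,1,0,1,0,0,0,0)
step 3: output 4; order=[0,2,4]; indeg=(0,1,0,1,0,0,0,0)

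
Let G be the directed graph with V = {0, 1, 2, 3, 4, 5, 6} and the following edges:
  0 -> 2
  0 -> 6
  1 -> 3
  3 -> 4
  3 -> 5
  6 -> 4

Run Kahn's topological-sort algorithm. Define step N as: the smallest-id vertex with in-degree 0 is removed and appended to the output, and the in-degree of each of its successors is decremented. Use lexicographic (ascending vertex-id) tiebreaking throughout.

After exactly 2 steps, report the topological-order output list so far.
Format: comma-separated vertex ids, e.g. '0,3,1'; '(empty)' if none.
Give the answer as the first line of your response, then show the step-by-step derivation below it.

0,1

step 1: output 0; order=[0]; indeg=(0,0,0,1,2,1,0)
step 2: output 1; order=[0,1]; indeg=(0,0,0,0,2,1,0)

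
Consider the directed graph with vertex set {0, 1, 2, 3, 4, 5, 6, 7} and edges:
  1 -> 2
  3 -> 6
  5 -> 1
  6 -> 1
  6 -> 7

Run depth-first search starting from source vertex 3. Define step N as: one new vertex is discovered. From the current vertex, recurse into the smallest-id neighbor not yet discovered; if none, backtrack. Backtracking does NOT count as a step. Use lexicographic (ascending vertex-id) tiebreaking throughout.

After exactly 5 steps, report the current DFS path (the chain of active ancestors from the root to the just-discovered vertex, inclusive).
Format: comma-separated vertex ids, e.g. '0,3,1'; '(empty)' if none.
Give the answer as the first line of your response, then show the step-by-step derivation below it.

3,6,7

step 1: discover 3; path=3; order=3
step 2: discover 6; path=3>6; order=3,6
step 3: discover 1; path=3>6>1; order=3,6,1
step 4: discover 2; path=3>6>1>2; order=3,6,1,2
step 5: discover 7; path=3>6>7; order=3,6,1,2,7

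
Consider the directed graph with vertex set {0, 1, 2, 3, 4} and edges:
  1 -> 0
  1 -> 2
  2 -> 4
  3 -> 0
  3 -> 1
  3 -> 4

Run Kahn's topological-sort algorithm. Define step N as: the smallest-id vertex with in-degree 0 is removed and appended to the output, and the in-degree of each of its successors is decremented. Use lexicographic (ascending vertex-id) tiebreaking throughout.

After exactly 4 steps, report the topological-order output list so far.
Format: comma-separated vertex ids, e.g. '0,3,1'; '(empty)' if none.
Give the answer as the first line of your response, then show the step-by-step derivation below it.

3,1,0,2

step 1: output 3; order=[3]; indeg=(1,0,1,0,1)
step 2: output 1; order=[3,1]; indeg=(0,0,0,0,1)
step 3: output 0; order=[3,1,0]; indeg=(0,0,0,0,1)
step 4: output 2; order=[3,1,0,2]; indeg=(0,0,0,0,0)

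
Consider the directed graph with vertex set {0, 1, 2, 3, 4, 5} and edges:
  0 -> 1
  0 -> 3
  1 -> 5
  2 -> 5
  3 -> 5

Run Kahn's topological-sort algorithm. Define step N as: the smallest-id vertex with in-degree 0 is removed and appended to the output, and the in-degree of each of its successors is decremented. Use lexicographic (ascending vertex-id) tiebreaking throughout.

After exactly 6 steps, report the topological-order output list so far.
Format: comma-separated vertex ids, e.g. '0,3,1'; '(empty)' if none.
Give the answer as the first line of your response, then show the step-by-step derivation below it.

0,1,2,3,4,5

step 1: output 0; order=[0]; indeg=(0,0,0,0,0,3)
step 2: output 1; order=[0,1]; indeg=(0,0,0,0,0,2)
step 3: output 2; order=[0,1,2]; indeg=(0,0,0,0,0,1)
step 4: output 3; order=[0,1,2,3]; indeg=(0,0,0,0,0,0)
step 5: output 4; order=[0,1,2,3,4]; indeg=(0,0,0,0,0,0)
step 6: output 5; order=[0,1,2,3,4,5]; indeg=(0,0,0,0,0,0)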